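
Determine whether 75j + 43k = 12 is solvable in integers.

Step 1: Compute gcd(75, 43).
gcd(75, 43) = 1

Step 2: Check divisibility.
Does 1 divide 12? 12 = 1 x 12, so yes.

By the theorem on linear Diophantine equations, 75j + 43k = 12 has integer solutions if and only if gcd(75, 43) divides 12. Since 1 | 12, solutions exist.

Yes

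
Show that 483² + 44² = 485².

Compute a² + b² = 483² + 44² = 233289 + 1936 = 235225
Compute c² = 485² = 235225
Since 235225 = 235225, confirmed.

Yes, it is a Pythagorean triple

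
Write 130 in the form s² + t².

We need to find integers s, t > 0 such that s² + t² = 130.
Trying s = 3: t² = 130 - 3² = 130 - 9 = 121
t = 11
Check: 3² + 11² = 9 + 121 = 130 ✓

130 = 3² + 11²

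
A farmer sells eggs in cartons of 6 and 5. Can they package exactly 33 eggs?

We need non-negative a, b with 6a + 5b = 33.
gcd(6, 5) = 1 divides 33.
Try a = 3: 5b = 33 - 18 = 15, so b = 3.
One way: 3 cartons of 6 and 3 cartons of 5.

Yes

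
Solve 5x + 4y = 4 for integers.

Step 1: Check solvability.
gcd(5, 4) = 1
Since 1 divides 4, solutions exist.

Step 2: Apply extended Euclidean algorithm to find gcd.
We find integers such that 5*x0 + 4*y0 = 1

Step 3: Scale the particular solution.
Multiply by 4/1 = 4:
x = 4, y = -4

Step 4: Verify.
5*(4) + 4*(-4) = 4 = 4 ✓

x = 4, y = -4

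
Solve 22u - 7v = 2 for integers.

Step 1: Check solvability.
gcd(22, 7) = 1
Since 1 divides 2, solutions exist.

Step 2: Apply extended Euclidean algorithm to find gcd.
We find integers such that 22*x0 + 7*y0 = 1

Step 3: Scale the particular solution.
Multiply by 2/1 = 2:
u = 2, v = 6

Step 4: Verify.
22*(2) - 7*(6) = 2 = 2 ✓

u = 2, v = 6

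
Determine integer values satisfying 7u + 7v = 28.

Step 1: Check solvability.
gcd(7, 7) = 7
Since 7 divides 28, solutions exist.

Step 2: Apply extended Euclidean algorithm to find gcd.
We find integers such that 7*x0 + 7*y0 = 7

Step 3: Scale the particular solution.
Multiply by 28/7 = 4:
u = 0, v = 4

Step 4: Verify.
7*(0) + 7*(4) = 28 = 28 ✓

u = 0, v = 4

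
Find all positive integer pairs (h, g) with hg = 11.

The positive divisors of 11 are: 1, 11.
Each divisor d gives the pair (d, 11/d):
(1, 11), (11, 1)

(1, 11), (11, 1)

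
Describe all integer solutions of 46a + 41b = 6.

Step 1: Compute gcd(46, 41) = 1.
Since 1 divides 6, solutions exist.

Step 2: Find a particular solution using extended Euclidean algorithm.
We get a₀ = -48, b₀ = 54.
Check: 46*-48 + 41*54 = 6 = 6 ✓

Step 3: Write the general solution.
a = -48 + (41/1)t = -48 + 41t
b = 54 - (46/1)t = 54 - 46t
for any integer t.

a = -48 + 41t, b = 54 - 46t for integer t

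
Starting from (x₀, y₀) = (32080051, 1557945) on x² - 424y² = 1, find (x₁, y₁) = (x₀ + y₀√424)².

Solutions to x² - Dy² = 1 are generated by powers of (x₀ + y₀√D).
The next solution satisfies x₁ + y₁√424 = (x₀ + y₀√424)², giving:
x₁ = x₀² + 424y₀² = 32080051² + 424·1557945² = 1029129672162601 + 1029129672162600 = 2058259344325201
y₁ = 2x₀y₀ = 2·32080051·1557945 = 99957910110390

Verify: 2058259344325201² - 424·99957910110390² = 4236431528502006329962043690401 - 4236431528502006329962043690400 = 1 ✓

x = 2058259344325201, y = 99957910110390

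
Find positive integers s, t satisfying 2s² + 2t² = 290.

Try small values of s and check whether (290 - 2s²)/2 is a perfect square.
s = 9: 2·9² = 162, so 2t² = 290 - 162 = 128, giving t² = 64, t = 8.
Check: 2·9² + 2·8² = 162 + 128 = 290 ✓

s = 9, t = 8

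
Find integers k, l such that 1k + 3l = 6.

Step 1: Check solvability.
gcd(1, 3) = 1
Since 1 divides 6, solutions exist.

Step 2: Apply extended Euclidean algorithm to find gcd.
We find integers such that 1*x0 + 3*y0 = 1

Step 3: Scale the particular solution.
Multiply by 6/1 = 6:
k = 6, l = 0

Step 4: Verify.
1*(6) + 3*(0) = 6 = 6 ✓

k = 6, l = 0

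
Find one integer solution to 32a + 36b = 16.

Step 1: Check solvability.
gcd(32, 36) = 4
Since 4 divides 16, solutions exist.

Step 2: Apply extended Euclidean algorithm to find gcd.
We find integers such that 32*x0 + 36*y0 = 4

Step 3: Scale the particular solution.
Multiply by 16/4 = 4:
a = -4, b = 4

Step 4: Verify.
32*(-4) + 36*(4) = 16 = 16 ✓

a = -4, b = 4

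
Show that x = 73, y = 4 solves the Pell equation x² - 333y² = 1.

Compute x² = 73² = 5329
Compute 333y² = 333·4² = 333·16 = 5328
x² - 333y² = 5329 - 5328 = 1
Since this equals 1, (73, 4) is a solution.

Yes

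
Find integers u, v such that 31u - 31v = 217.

Step 1: Check solvability.
gcd(31, 31) = 31
Since 31 divides 217, solutions exist.

Step 2: Apply extended Euclidean algorithm to find gcd.
We find integers such that 31*x0 + 31*y0 = 31

Step 3: Scale the particular solution.
Multiply by 217/31 = 7:
u = 0, v = -7

Step 4: Verify.
31*(0) - 31*(-7) = 217 = 217 ✓

u = 0, v = -7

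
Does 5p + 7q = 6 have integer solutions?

Step 1: Compute gcd(5, 7).
gcd(5, 7) = 1

Step 2: Check divisibility.
Does 1 divide 6? 6 = 1 x 6, so yes.

By the theorem on linear Diophantine equations, 5p + 7q = 6 has integer solutions if and only if gcd(5, 7) divides 6. Since 1 | 6, solutions exist.

Yes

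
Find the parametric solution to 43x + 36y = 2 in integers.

Step 1: Compute gcd(43, 36) = 1.
Since 1 divides 2, solutions exist.

Step 2: Find a particular solution using extended Euclidean algorithm.
We get x₀ = -10, y₀ = 12.
Check: 43*-10 + 36*12 = 2 = 2 ✓

Step 3: Write the general solution.
x = -10 + (36/1)t = -10 + 36t
y = 12 - (43/1)t = 12 - 43t
for any integer t.

x = -10 + 36t, y = 12 - 43t for integer t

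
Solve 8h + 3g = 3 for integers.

Step 1: Check solvability.
gcd(8, 3) = 1
Since 1 divides 3, solutions exist.

Step 2: Apply extended Euclidean algorithm to find gcd.
We find integers such that 8*x0 + 3*y0 = 1

Step 3: Scale the particular solution.
Multiply by 3/1 = 3:
h = -3, g = 9

Step 4: Verify.
8*(-3) + 3*(9) = 3 = 3 ✓

h = -3, g = 9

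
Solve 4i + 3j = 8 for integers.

Step 1: Check solvability.
gcd(4, 3) = 1
Since 1 divides 8, solutions exist.

Step 2: Apply extended Euclidean algorithm to find gcd.
We find integers such that 4*x0 + 3*y0 = 1

Step 3: Scale the particular solution.
Multiply by 8/1 = 8:
i = 8, j = -8

Step 4: Verify.
4*(8) + 3*(-8) = 8 = 8 ✓

i = 8, j = -8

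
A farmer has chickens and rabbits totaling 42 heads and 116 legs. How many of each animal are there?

Let c = chickens, r = rabbits.
Heads: c + r = 42
Legs: 2c + 4r = 116
From the first equation, c = 42 - r. Substitute:
2(42 - r) + 4r = 116
84 + 2r = 116
r = (116 - 84)/2 = 16
c = 42 - 16 = 26

Chickens: 26, Rabbits: 16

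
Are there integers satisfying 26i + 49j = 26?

Step 1: Compute gcd(26, 49).
gcd(26, 49) = 1

Step 2: Check divisibility.
Does 1 divide 26? 26 = 1 x 26, so yes.

By the theorem on linear Diophantine equations, 26i + 49j = 26 has integer solutions if and only if gcd(26, 49) divides 26. Since 1 | 26, solutions exist.

Yes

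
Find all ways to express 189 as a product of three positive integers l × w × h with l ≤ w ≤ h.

Iterate l from 1 to ⌊189^(1/3)⌋. For each l dividing 189, iterate w ≥ l with w dividing 189/l, and set h = 189/(l·w).
Triples found (6): (1×1×189), (1×3×63), (1×7×27), (1×9×21), (3×3×21), (3×7×9)

(1×1×189), (1×3×63), (1×7×27), (1×9×21), (3×3×21), (3×7×9)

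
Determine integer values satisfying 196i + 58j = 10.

Step 1: Check solvability.
gcd(196, 58) = 2
Since 2 divides 10, solutions exist.

Step 2: Apply extended Euclidean algorithm to find gcd.
We find integers such that 196*x0 + 58*y0 = 2

Step 3: Scale the particular solution.
Multiply by 10/2 = 5:
i = 40, j = -135

Step 4: Verify.
196*(40) + 58*(-135) = 10 = 10 ✓

i = 40, j = -135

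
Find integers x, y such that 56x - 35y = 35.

Step 1: Check solvability.
gcd(56, 35) = 7
Since 7 divides 35, solutions exist.

Step 2: Apply extended Euclidean algorithm to find gcd.
We find integers such that 56*x0 + 35*y0 = 7

Step 3: Scale the particular solution.
Multiply by 35/7 = 5:
x = 10, y = 15

Step 4: Verify.
56*(10) - 35*(15) = 35 = 35 ✓

x = 10, y = 15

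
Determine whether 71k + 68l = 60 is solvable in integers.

Step 1: Compute gcd(71, 68).
gcd(71, 68) = 1

Step 2: Check divisibility.
Does 1 divide 60? 60 = 1 x 60, so yes.

By the theorem on linear Diophantine equations, 71k + 68l = 60 has integer solutions if and only if gcd(71, 68) divides 60. Since 1 | 60, solutions exist.

Yes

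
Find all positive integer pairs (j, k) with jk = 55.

The positive divisors of 55 are: 1, 5, 11, 55.
Each divisor d gives the pair (d, 55/d):
(1, 55), (5, 11), (11, 5), (55, 1)

(1, 55), (5, 11), (11, 5), (55, 1)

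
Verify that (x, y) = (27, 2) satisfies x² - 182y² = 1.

Compute x² = 27² = 729
Compute 182y² = 182·2² = 182·4 = 728
x² - 182y² = 729 - 728 = 1
Since this equals 1, (27, 2) is a solution.

Yes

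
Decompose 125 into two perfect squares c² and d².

We need to find integers c, d > 0 such that c² + d² = 125.
Trying c = 2: d² = 125 - 2² = 125 - 4 = 121
d = 11
Check: 2² + 11² = 4 + 121 = 125 ✓

125 = 2² + 11²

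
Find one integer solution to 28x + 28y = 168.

Step 1: Check solvability.
gcd(28, 28) = 28
Since 28 divides 168, solutions exist.

Step 2: Apply extended Euclidean algorithm to find gcd.
We find integers such that 28*x0 + 28*y0 = 28

Step 3: Scale the particular solution.
Multiply by 168/28 = 6:
x = 0, y = 6

Step 4: Verify.
28*(0) + 28*(6) = 168 = 168 ✓

x = 0, y = 6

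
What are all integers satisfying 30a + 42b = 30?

Step 1: Compute gcd(30, 42) = 6.
Since 6 divides 30, solutions exist.

Step 2: Find a particular solution using extended Euclidean algorithm.
We get a₀ = 15, b₀ = -10.
Check: 30*15 + 42*-10 = 30 = 30 ✓

Step 3: Write the general solution.
a = 15 + (42/6)t = 15 + 7t
b = -10 - (30/6)t = -10 - 5t
for any integer t.

a = 15 + 7t, b = -10 - 5t for integer t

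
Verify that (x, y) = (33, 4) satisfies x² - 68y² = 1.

Compute x² = 33² = 1089
Compute 68y² = 68·4² = 68·16 = 1088
x² - 68y² = 1089 - 1088 = 1
Since this equals 1, (33, 4) is a solution.

Yes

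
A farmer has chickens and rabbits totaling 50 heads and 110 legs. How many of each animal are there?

Let c = chickens, r = rabbits.
Heads: c + r = 50
Legs: 2c + 4r = 110
From the first equation, c = 50 - r. Substitute:
2(50 - r) + 4r = 110
100 + 2r = 110
r = (110 - 100)/2 = 5
c = 50 - 5 = 45

Chickens: 45, Rabbits: 5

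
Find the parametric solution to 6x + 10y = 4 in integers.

Step 1: Compute gcd(6, 10) = 2.
Since 2 divides 4, solutions exist.

Step 2: Find a particular solution using extended Euclidean algorithm.
We get x₀ = 4, y₀ = -2.
Check: 6*4 + 10*-2 = 4 = 4 ✓

Step 3: Write the general solution.
x = 4 + (10/2)t = 4 + 5t
y = -2 - (6/2)t = -2 - 3t
for any integer t.

x = 4 + 5t, y = -2 - 3t for integer t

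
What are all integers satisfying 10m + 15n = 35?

Step 1: Compute gcd(10, 15) = 5.
Since 5 divides 35, solutions exist.

Step 2: Find a particular solution using extended Euclidean algorithm.
We get m₀ = -7, n₀ = 7.
Check: 10*-7 + 15*7 = 35 = 35 ✓

Step 3: Write the general solution.
m = -7 + (15/5)t = -7 + 3t
n = 7 - (10/5)t = 7 - 2t
for any integer t.

m = -7 + 3t, n = 7 - 2t for integer t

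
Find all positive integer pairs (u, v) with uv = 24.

The positive divisors of 24 are: 1, 2, 3, 4, 6, 8, 12, 24.
Each divisor d gives the pair (d, 24/d):
(1, 24), (2, 12), (3, 8), (4, 6), (6, 4), (8, 3), (12, 2), (24, 1)

(1, 24), (2, 12), (3, 8), (4, 6), (6, 4), (8, 3), (12, 2), (24, 1)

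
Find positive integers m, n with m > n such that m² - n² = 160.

Factor: m² - n² = (m+n)(m-n) = 160.
We need two factors of 160 with the same parity.
Use m+n = 80 and m-n = 2 (product 80·2 = 160).
Adding: 2m = 82, so m = 41.
Subtracting: 2n = 78, so n = 39.
Check: 41² - 39² = 1681 - 1521 = 160 ✓

m = 41, n = 39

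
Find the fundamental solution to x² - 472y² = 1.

We seek the smallest positive integers (x, y) with x² - 472y² = 1, i.e., x² = 472y² + 1.
Try successive y values:
y = 1: x² = 472·1² + 1 = 473, not a perfect square
y = 2: x² = 472·2² + 1 = 1889, not a perfect square
y = 3: x² = 472·3² + 1 = 4249, not a perfect square
... continuing the search (or via continued fractions) ...
y = 14127: x² = 472·14127² + 1 = 94198044889, x = 306917 ✓

Verify: 306917² - 472·14127² = 94198044889 - 94198044888 = 1 ✓

x = 306917, y = 14127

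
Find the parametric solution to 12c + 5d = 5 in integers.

Step 1: Compute gcd(12, 5) = 1.
Since 1 divides 5, solutions exist.

Step 2: Find a particular solution using extended Euclidean algorithm.
We get c₀ = -10, d₀ = 25.
Check: 12*-10 + 5*25 = 5 = 5 ✓

Step 3: Write the general solution.
c = -10 + (5/1)t = -10 + 5t
d = 25 - (12/1)t = 25 - 12t
for any integer t.

c = -10 + 5t, d = 25 - 12t for integer t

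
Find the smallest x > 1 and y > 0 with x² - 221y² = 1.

We seek the smallest positive integers (x, y) with x² - 221y² = 1, i.e., x² = 221y² + 1.
Try successive y values:
y = 1: x² = 221·1² + 1 = 222, not a perfect square
y = 2: x² = 221·2² + 1 = 885, not a perfect square
y = 3: x² = 221·3² + 1 = 1990, not a perfect square
... continuing the search (or via continued fractions) ...
y = 112: x² = 221·112² + 1 = 2772225, x = 1665 ✓

Verify: 1665² - 221·112² = 2772225 - 2772224 = 1 ✓

x = 1665, y = 112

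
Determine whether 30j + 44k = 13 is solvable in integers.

Step 1: Compute gcd(30, 44).
gcd(30, 44) = 2

Step 2: Check divisibility.
Does 2 divide 13? 13 = 2 x 6 + 1, so no.

By the theorem on linear Diophantine equations, 30j + 44k = 13 has integer solutions if and only if gcd(30, 44) divides 13. Since 2 does not divide 13, no solutions exist.

No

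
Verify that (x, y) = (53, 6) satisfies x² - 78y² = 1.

Compute x² = 53² = 2809
Compute 78y² = 78·6² = 78·36 = 2808
x² - 78y² = 2809 - 2808 = 1
Since this equals 1, (53, 6) is a solution.

Yes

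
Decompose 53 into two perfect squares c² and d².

We need to find integers c, d > 0 such that c² + d² = 53.
Trying c = 2: d² = 53 - 2² = 53 - 4 = 49
d = 7
Check: 2² + 7² = 4 + 49 = 53 ✓

53 = 2² + 7²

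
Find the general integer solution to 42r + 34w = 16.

Step 1: Compute gcd(42, 34) = 2.
Since 2 divides 16, solutions exist.

Step 2: Find a particular solution using extended Euclidean algorithm.
We get r₀ = -32, w₀ = 40.
Check: 42*-32 + 34*40 = 16 = 16 ✓

Step 3: Write the general solution.
r = -32 + (34/2)t = -32 + 17t
w = 40 - (42/2)t = 40 - 21t
for any integer t.

r = -32 + 17t, w = 40 - 21t for integer t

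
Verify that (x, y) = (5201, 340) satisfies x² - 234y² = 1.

Compute x² = 5201² = 27050401
Compute 234y² = 234·340² = 234·115600 = 27050400
x² - 234y² = 27050401 - 27050400 = 1
Since this equals 1, (5201, 340) is a solution.

Yes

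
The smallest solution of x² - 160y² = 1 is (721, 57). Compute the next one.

Solutions to x² - Dy² = 1 are generated by powers of (x₀ + y₀√D).
The next solution satisfies x₁ + y₁√160 = (x₀ + y₀√160)², giving:
x₁ = x₀² + 160y₀² = 721² + 160·57² = 519841 + 519840 = 1039681
y₁ = 2x₀y₀ = 2·721·57 = 82194

Verify: 1039681² - 160·82194² = 1080936581761 - 1080936581760 = 1 ✓

x = 1039681, y = 82194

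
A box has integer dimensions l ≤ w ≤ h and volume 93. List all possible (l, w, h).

Iterate l from 1 to ⌊93^(1/3)⌋. For each l dividing 93, iterate w ≥ l with w dividing 93/l, and set h = 93/(l·w).
Triples found (2): (1×1×93), (1×3×31)

(1×1×93), (1×3×31)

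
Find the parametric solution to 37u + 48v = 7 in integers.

Step 1: Compute gcd(37, 48) = 1.
Since 1 divides 7, solutions exist.

Step 2: Find a particular solution using extended Euclidean algorithm.
We get u₀ = 91, v₀ = -70.
Check: 37*91 + 48*-70 = 7 = 7 ✓

Step 3: Write the general solution.
u = 91 + (48/1)t = 91 + 48t
v = -70 - (37/1)t = -70 - 37t
for any integer t.

u = 91 + 48t, v = -70 - 37t for integer t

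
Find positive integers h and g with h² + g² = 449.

We need to find integers h, g > 0 such that h² + g² = 449.
Trying h = 7: g² = 449 - 7² = 449 - 49 = 400
g = 20
Check: 7² + 20² = 49 + 400 = 449 ✓

449 = 7² + 20²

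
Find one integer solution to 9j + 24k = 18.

Step 1: Check solvability.
gcd(9, 24) = 3
Since 3 divides 18, solutions exist.

Step 2: Apply extended Euclidean algorithm to find gcd.
We find integers such that 9*x0 + 24*y0 = 3

Step 3: Scale the particular solution.
Multiply by 18/3 = 6:
j = 18, k = -6

Step 4: Verify.
9*(18) + 24*(-6) = 18 = 18 ✓

j = 18, k = -6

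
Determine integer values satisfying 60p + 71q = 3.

Step 1: Check solvability.
gcd(60, 71) = 1
Since 1 divides 3, solutions exist.

Step 2: Apply extended Euclidean algorithm to find gcd.
We find integers such that 60*x0 + 71*y0 = 1

Step 3: Scale the particular solution.
Multiply by 3/1 = 3:
p = -39, q = 33

Step 4: Verify.
60*(-39) + 71*(33) = 3 = 3 ✓

p = -39, q = 33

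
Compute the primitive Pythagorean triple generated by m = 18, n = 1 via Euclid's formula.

a = m² - n² = 324 - 1 = 323
b = 2mn = 2·18·1 = 36
c = m² + n² = 324 + 1 = 325
Verify: 323² + 36² = 104329 + 1296 = 105625 = 325² ✓

(323, 36, 325)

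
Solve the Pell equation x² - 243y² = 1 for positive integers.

We seek the smallest positive integers (x, y) with x² - 243y² = 1, i.e., x² = 243y² + 1.
Try successive y values:
y = 1: x² = 243·1² + 1 = 244, not a perfect square
y = 2: x² = 243·2² + 1 = 973, not a perfect square
y = 3: x² = 243·3² + 1 = 2188, not a perfect square
... continuing the search (or via continued fractions) ...
y = 4505: x² = 243·4505² + 1 = 4931691076, x = 70226 ✓

Verify: 70226² - 243·4505² = 4931691076 - 4931691075 = 1 ✓

x = 70226, y = 4505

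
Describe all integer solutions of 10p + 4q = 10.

Step 1: Compute gcd(10, 4) = 2.
Since 2 divides 10, solutions exist.

Step 2: Find a particular solution using extended Euclidean algorithm.
We get p₀ = 5, q₀ = -10.
Check: 10*5 + 4*-10 = 10 = 10 ✓

Step 3: Write the general solution.
p = 5 + (4/2)t = 5 + 2t
q = -10 - (10/2)t = -10 - 5t
for any integer t.

p = 5 + 2t, q = -10 - 5t for integer t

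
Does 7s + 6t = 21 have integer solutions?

Step 1: Compute gcd(7, 6).
gcd(7, 6) = 1

Step 2: Check divisibility.
Does 1 divide 21? 21 = 1 x 21, so yes.

By the theorem on linear Diophantine equations, 7s + 6t = 21 has integer solutions if and only if gcd(7, 6) divides 21. Since 1 | 21, solutions exist.

Yes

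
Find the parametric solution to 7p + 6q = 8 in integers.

Step 1: Compute gcd(7, 6) = 1.
Since 1 divides 8, solutions exist.

Step 2: Find a particular solution using extended Euclidean algorithm.
We get p₀ = 8, q₀ = -8.
Check: 7*8 + 6*-8 = 8 = 8 ✓

Step 3: Write the general solution.
p = 8 + (6/1)t = 8 + 6t
q = -8 - (7/1)t = -8 - 7t
for any integer t.

p = 8 + 6t, q = -8 - 7t for integer t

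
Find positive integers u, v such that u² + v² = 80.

Search for u with 80 - u² a perfect square.
u = 4: 80 - 4² = 80 - 16 = 64 = 8² ✓
So u = 4, v = 8.

u = 4, v = 8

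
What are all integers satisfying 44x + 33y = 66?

Step 1: Compute gcd(44, 33) = 11.
Since 11 divides 66, solutions exist.

Step 2: Find a particular solution using extended Euclidean algorithm.
We get x₀ = 6, y₀ = -6.
Check: 44*6 + 33*-6 = 66 = 66 ✓

Step 3: Write the general solution.
x = 6 + (33/11)t = 6 + 3t
y = -6 - (44/11)t = -6 - 4t
for any integer t.

x = 6 + 3t, y = -6 - 4t for integer t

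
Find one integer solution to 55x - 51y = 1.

Step 1: Check solvability.
gcd(55, 51) = 1
Since 1 divides 1, solutions exist.

Step 2: Apply extended Euclidean algorithm to find gcd.
We find integers such that 55*x0 + 51*y0 = 1

Step 3: Scale the particular solution.
Multiply by 1/1 = 1:
x = 13, y = 14

Step 4: Verify.
55*(13) - 51*(14) = 1 = 1 ✓

x = 13, y = 14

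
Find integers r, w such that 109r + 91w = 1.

Step 1: Check solvability.
gcd(109, 91) = 1
Since 1 divides 1, solutions exist.

Step 2: Apply extended Euclidean algorithm to find gcd.
We find integers such that 109*x0 + 91*y0 = 1

Step 3: Scale the particular solution.
Multiply by 1/1 = 1:
r = -5, w = 6

Step 4: Verify.
109*(-5) + 91*(6) = 1 = 1 ✓

r = -5, w = 6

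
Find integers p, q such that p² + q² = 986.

We need to find integers p, q > 0 such that p² + q² = 986.
Trying p = 5: q² = 986 - 5² = 986 - 25 = 961
q = 31
Check: 5² + 31² = 25 + 961 = 986 ✓

986 = 5² + 31²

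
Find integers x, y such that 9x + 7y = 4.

Step 1: Check solvability.
gcd(9, 7) = 1
Since 1 divides 4, solutions exist.

Step 2: Apply extended Euclidean algorithm to find gcd.
We find integers such that 9*x0 + 7*y0 = 1

Step 3: Scale the particular solution.
Multiply by 4/1 = 4:
x = -12, y = 16

Step 4: Verify.
9*(-12) + 7*(16) = 4 = 4 ✓

x = -12, y = 16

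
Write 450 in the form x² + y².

We need to find integers x, y > 0 such that x² + y² = 450.
Trying x = 3: y² = 450 - 3² = 450 - 9 = 441
y = 21
Check: 3² + 21² = 9 + 441 = 450 ✓

450 = 3² + 21²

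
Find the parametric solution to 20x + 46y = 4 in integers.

Step 1: Compute gcd(20, 46) = 2.
Since 2 divides 4, solutions exist.

Step 2: Find a particular solution using extended Euclidean algorithm.
We get x₀ = 14, y₀ = -6.
Check: 20*14 + 46*-6 = 4 = 4 ✓

Step 3: Write the general solution.
x = 14 + (46/2)t = 14 + 23t
y = -6 - (20/2)t = -6 - 10t
for any integer t.

x = 14 + 23t, y = -6 - 10t for integer t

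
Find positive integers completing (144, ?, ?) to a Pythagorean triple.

We need the other leg and hypotenuse such that 144² + x² = c².
Take x = 308, c = 340: 144² + 308² = 20736 + 94864 = 115600 = 340² ✓
Triple: (308, 144, 340)

(308, 144, 340)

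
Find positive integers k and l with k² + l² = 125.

We need to find integers k, l > 0 such that k² + l² = 125.
Trying k = 2: l² = 125 - 2² = 125 - 4 = 121
l = 11
Check: 2² + 11² = 4 + 121 = 125 ✓

125 = 2² + 11²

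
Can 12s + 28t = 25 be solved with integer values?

Step 1: Compute gcd(12, 28).
gcd(12, 28) = 4

Step 2: Check divisibility.
Does 4 divide 25? 25 = 4 x 6 + 1, so no.

By the theorem on linear Diophantine equations, 12s + 28t = 25 has integer solutions if and only if gcd(12, 28) divides 25. Since 4 does not divide 25, no solutions exist.

No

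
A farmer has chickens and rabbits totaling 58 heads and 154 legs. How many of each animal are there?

Let c = chickens, r = rabbits.
Heads: c + r = 58
Legs: 2c + 4r = 154
From the first equation, c = 58 - r. Substitute:
2(58 - r) + 4r = 154
116 + 2r = 154
r = (154 - 116)/2 = 19
c = 58 - 19 = 39

Chickens: 39, Rabbits: 19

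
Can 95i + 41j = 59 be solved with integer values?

Step 1: Compute gcd(95, 41).
gcd(95, 41) = 1

Step 2: Check divisibility.
Does 1 divide 59? 59 = 1 x 59, so yes.

By the theorem on linear Diophantine equations, 95i + 41j = 59 has integer solutions if and only if gcd(95, 41) divides 59. Since 1 | 59, solutions exist.

Yes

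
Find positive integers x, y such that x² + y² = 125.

Search for x with 125 - x² a perfect square.
x = 2: 125 - 2² = 125 - 4 = 121 = 11² ✓
So x = 2, y = 11.

x = 2, y = 11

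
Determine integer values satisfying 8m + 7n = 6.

Step 1: Check solvability.
gcd(8, 7) = 1
Since 1 divides 6, solutions exist.

Step 2: Apply extended Euclidean algorithm to find gcd.
We find integers such that 8*x0 + 7*y0 = 1

Step 3: Scale the particular solution.
Multiply by 6/1 = 6:
m = 6, n = -6

Step 4: Verify.
8*(6) + 7*(-6) = 6 = 6 ✓

m = 6, n = -6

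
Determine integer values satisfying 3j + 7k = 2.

Step 1: Check solvability.
gcd(3, 7) = 1
Since 1 divides 2, solutions exist.

Step 2: Apply extended Euclidean algorithm to find gcd.
We find integers such that 3*x0 + 7*y0 = 1

Step 3: Scale the particular solution.
Multiply by 2/1 = 2:
j = -4, k = 2

Step 4: Verify.
3*(-4) + 7*(2) = 2 = 2 ✓

j = -4, k = 2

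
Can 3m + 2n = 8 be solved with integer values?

Step 1: Compute gcd(3, 2).
gcd(3, 2) = 1

Step 2: Check divisibility.
Does 1 divide 8? 8 = 1 x 8, so yes.

By the theorem on linear Diophantine equations, 3m + 2n = 8 has integer solutions if and only if gcd(3, 2) divides 8. Since 1 | 8, solutions exist.

Yes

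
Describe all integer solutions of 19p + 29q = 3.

Step 1: Compute gcd(19, 29) = 1.
Since 1 divides 3, solutions exist.

Step 2: Find a particular solution using extended Euclidean algorithm.
We get p₀ = -9, q₀ = 6.
Check: 19*-9 + 29*6 = 3 = 3 ✓

Step 3: Write the general solution.
p = -9 + (29/1)t = -9 + 29t
q = 6 - (19/1)t = 6 - 19t
for any integer t.

p = -9 + 29t, q = 6 - 19t for integer t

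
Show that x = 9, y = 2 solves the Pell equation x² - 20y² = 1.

Compute x² = 9² = 81
Compute 20y² = 20·2² = 20·4 = 80
x² - 20y² = 81 - 80 = 1
Since this equals 1, (9, 2) is a solution.

Yes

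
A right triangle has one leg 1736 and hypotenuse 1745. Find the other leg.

a² = c² - b² = 3045025 - 3013696 = 31329
a = 177

177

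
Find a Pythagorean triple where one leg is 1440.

We need the other leg and hypotenuse such that 1440² + x² = c².
Take x = 875, c = 1685: 1440² + 875² = 2073600 + 765625 = 2839225 = 1685² ✓
Triple: (875, 1440, 1685)

(875, 1440, 1685)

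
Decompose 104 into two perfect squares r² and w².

We need to find integers r, w > 0 such that r² + w² = 104.
Trying r = 2: w² = 104 - 2² = 104 - 4 = 100
w = 10
Check: 2² + 10² = 4 + 100 = 104 ✓

104 = 2² + 10²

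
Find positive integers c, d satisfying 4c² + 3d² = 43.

Try small values of c and check whether (43 - 4c²)/3 is a perfect square.
c = 2: 4·2² = 16, so 3d² = 43 - 16 = 27, giving d² = 9, d = 3.
Check: 4·2² + 3·3² = 16 + 27 = 43 ✓

c = 2, d = 3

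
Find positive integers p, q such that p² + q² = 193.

Search for p with 193 - p² a perfect square.
p = 7: 193 - 7² = 193 - 49 = 144 = 12² ✓
So p = 7, q = 12.

p = 7, q = 12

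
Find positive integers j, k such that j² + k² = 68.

Search for j with 68 - j² a perfect square.
j = 2: 68 - 2² = 68 - 4 = 64 = 8² ✓
So j = 2, k = 8.

j = 2, k = 8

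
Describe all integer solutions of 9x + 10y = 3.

Step 1: Compute gcd(9, 10) = 1.
Since 1 divides 3, solutions exist.

Step 2: Find a particular solution using extended Euclidean algorithm.
We get x₀ = -3, y₀ = 3.
Check: 9*-3 + 10*3 = 3 = 3 ✓

Step 3: Write the general solution.
x = -3 + (10/1)t = -3 + 10t
y = 3 - (9/1)t = 3 - 9t
for any integer t.

x = -3 + 10t, y = 3 - 9t for integer t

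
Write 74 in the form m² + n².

We need to find integers m, n > 0 such that m² + n² = 74.
Trying m = 5: n² = 74 - 5² = 74 - 25 = 49
n = 7
Check: 5² + 7² = 25 + 49 = 74 ✓

74 = 5² + 7²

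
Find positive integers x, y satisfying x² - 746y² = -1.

We need x² = 746y² - 1. Try successive y:
y = 1: x² = 746·1² - 1 = 745, not a perfect square
y = 2: x² = 746·2² - 1 = 2983, not a perfect square
y = 3: x² = 746·3² - 1 = 6713, not a perfect square
...
y = 202645: x² = 746·202645² - 1 = 30634487034649 = 5534843² ✓
Check: 5534843² - 746·202645² = 30634487034649 - 30634487034650 = -1 ✓

x = 5534843, y = 202645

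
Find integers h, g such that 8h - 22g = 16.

Step 1: Check solvability.
gcd(8, 22) = 2
Since 2 divides 16, solutions exist.

Step 2: Apply extended Euclidean algorithm to find gcd.
We find integers such that 8*x0 + 22*y0 = 2

Step 3: Scale the particular solution.
Multiply by 16/2 = 8:
h = 24, g = 8

Step 4: Verify.
8*(24) - 22*(8) = 16 = 16 ✓

h = 24, g = 8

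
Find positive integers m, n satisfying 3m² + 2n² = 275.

Try small values of m and check whether (275 - 3m²)/2 is a perfect square.
m = 9: 3·9² = 243, so 2n² = 275 - 243 = 32, giving n² = 16, n = 4.
Check: 3·9² + 2·4² = 243 + 32 = 275 ✓

m = 9, n = 4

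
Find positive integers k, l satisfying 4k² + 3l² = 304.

Try small values of k and check whether (304 - 4k²)/3 is a perfect square.
k = 1: 4·1² = 4, so 3l² = 304 - 4 = 300, giving l² = 100, l = 10.
Check: 4·1² + 3·10² = 4 + 300 = 304 ✓

k = 1, l = 10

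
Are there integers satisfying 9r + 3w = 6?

Step 1: Compute gcd(9, 3).
gcd(9, 3) = 3

Step 2: Check divisibility.
Does 3 divide 6? 6 = 3 x 2, so yes.

By the theorem on linear Diophantine equations, 9r + 3w = 6 has integer solutions if and only if gcd(9, 3) divides 6. Since 3 | 6, solutions exist.

Yes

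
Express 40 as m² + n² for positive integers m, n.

We need to find integers m, n > 0 such that m² + n² = 40.
Trying m = 2: n² = 40 - 2² = 40 - 4 = 36
n = 6
Check: 2² + 6² = 4 + 36 = 40 ✓

40 = 2² + 6²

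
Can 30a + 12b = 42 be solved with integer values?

Step 1: Compute gcd(30, 12).
gcd(30, 12) = 6

Step 2: Check divisibility.
Does 6 divide 42? 42 = 6 x 7, so yes.

By the theorem on linear Diophantine equations, 30a + 12b = 42 has integer solutions if and only if gcd(30, 12) divides 42. Since 6 | 42, solutions exist.

Yes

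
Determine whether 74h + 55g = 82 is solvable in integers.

Step 1: Compute gcd(74, 55).
gcd(74, 55) = 1

Step 2: Check divisibility.
Does 1 divide 82? 82 = 1 x 82, so yes.

By the theorem on linear Diophantine equations, 74h + 55g = 82 has integer solutions if and only if gcd(74, 55) divides 82. Since 1 | 82, solutions exist.

Yes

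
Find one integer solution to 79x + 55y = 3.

Step 1: Check solvability.
gcd(79, 55) = 1
Since 1 divides 3, solutions exist.

Step 2: Apply extended Euclidean algorithm to find gcd.
We find integers such that 79*x0 + 55*y0 = 1

Step 3: Scale the particular solution.
Multiply by 3/1 = 3:
x = -48, y = 69

Step 4: Verify.
79*(-48) + 55*(69) = 3 = 3 ✓

x = -48, y = 69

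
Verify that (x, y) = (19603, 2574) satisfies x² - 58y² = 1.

Compute x² = 19603² = 384277609
Compute 58y² = 58·2574² = 58·6625476 = 384277608
x² - 58y² = 384277609 - 384277608 = 1
Since this equals 1, (19603, 2574) is a solution.

Yes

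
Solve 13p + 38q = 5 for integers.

Step 1: Check solvability.
gcd(13, 38) = 1
Since 1 divides 5, solutions exist.

Step 2: Apply extended Euclidean algorithm to find gcd.
We find integers such that 13*x0 + 38*y0 = 1

Step 3: Scale the particular solution.
Multiply by 5/1 = 5:
p = 15, q = -5

Step 4: Verify.
13*(15) + 38*(-5) = 5 = 5 ✓

p = 15, q = -5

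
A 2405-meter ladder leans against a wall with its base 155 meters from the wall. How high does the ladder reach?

The ladder, wall, and ground form a right triangle with hypotenuse 2405 and one leg 155.
By the Pythagorean theorem: h² = 2405² - 155² = 5784025 - 24025 = 5760000
h = √5760000 = 2400 meters

2400 meters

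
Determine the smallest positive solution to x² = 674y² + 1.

We seek the smallest positive integers (x, y) with x² - 674y² = 1, i.e., x² = 674y² + 1.
Try successive y values:
y = 1: x² = 674·1² + 1 = 675, not a perfect square
y = 2: x² = 674·2² + 1 = 2697, not a perfect square
y = 3: x² = 674·3² + 1 = 6067, not a perfect square
... continuing the search (or via continued fractions) ...
y = 26: x² = 674·26² + 1 = 455625, x = 675 ✓

Verify: 675² - 674·26² = 455625 - 455624 = 1 ✓

x = 675, y = 26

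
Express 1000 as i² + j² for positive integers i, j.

We need to find integers i, j > 0 such that i² + j² = 1000.
Trying i = 10: j² = 1000 - 10² = 1000 - 100 = 900
j = 30
Check: 10² + 30² = 100 + 900 = 1000 ✓

1000 = 10² + 30²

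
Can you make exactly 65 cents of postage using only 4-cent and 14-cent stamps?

We need non-negative x, y with 4x + 14y = 65.
gcd(4, 14) = 2, and 2 does not divide 65.
No integer solutions exist, so certainly no non-negative ones.

No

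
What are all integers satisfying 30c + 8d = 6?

Step 1: Compute gcd(30, 8) = 2.
Since 2 divides 6, solutions exist.

Step 2: Find a particular solution using extended Euclidean algorithm.
We get c₀ = -3, d₀ = 12.
Check: 30*-3 + 8*12 = 6 = 6 ✓

Step 3: Write the general solution.
c = -3 + (8/2)t = -3 + 4t
d = 12 - (30/2)t = 12 - 15t
for any integer t.

c = -3 + 4t, d = 12 - 15t for integer t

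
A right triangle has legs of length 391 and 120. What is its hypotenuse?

c² = a² + b² = 391² + 120² = 152881 + 14400 = 167281
c = 409

409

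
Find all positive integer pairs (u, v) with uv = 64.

The positive divisors of 64 are: 1, 2, 4, 8, 16, 32, 64.
Each divisor d gives the pair (d, 64/d):
(1, 64), (2, 32), (4, 16), (8, 8), (16, 4), (32, 2), (64, 1)

(1, 64), (2, 32), (4, 16), (8, 8), (16, 4), (32, 2), (64, 1)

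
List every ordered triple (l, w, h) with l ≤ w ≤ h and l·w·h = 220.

Iterate l from 1 to ⌊220^(1/3)⌋. For each l dividing 220, iterate w ≥ l with w dividing 220/l, and set h = 220/(l·w).
Triples found (10): (1×1×220), (1×2×110), (1×4×55), (1×5×44), (1×10×22), (1×11×20), (2×2×55), (2×5×22), (2×10×11), (4×5×11)

(1×1×220), (1×2×110), (1×4×55), (1×5×44), (1×10×22), (1×11×20), (2×2×55), (2×5×22), (2×10×11), (4×5×11)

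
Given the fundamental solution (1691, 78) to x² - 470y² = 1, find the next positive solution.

Solutions to x² - Dy² = 1 are generated by powers of (x₀ + y₀√D).
The next solution satisfies x₁ + y₁√470 = (x₀ + y₀√470)², giving:
x₁ = x₀² + 470y₀² = 1691² + 470·78² = 2859481 + 2859480 = 5718961
y₁ = 2x₀y₀ = 2·1691·78 = 263796

Verify: 5718961² - 470·263796² = 32706514919521 - 32706514919520 = 1 ✓

x = 5718961, y = 263796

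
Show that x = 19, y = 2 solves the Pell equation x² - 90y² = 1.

Compute x² = 19² = 361
Compute 90y² = 90·2² = 90·4 = 360
x² - 90y² = 361 - 360 = 1
Since this equals 1, (19, 2) is a solution.

Yes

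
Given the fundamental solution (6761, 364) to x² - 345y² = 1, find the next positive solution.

Solutions to x² - Dy² = 1 are generated by powers of (x₀ + y₀√D).
The next solution satisfies x₁ + y₁√345 = (x₀ + y₀√345)², giving:
x₁ = x₀² + 345y₀² = 6761² + 345·364² = 45711121 + 45711120 = 91422241
y₁ = 2x₀y₀ = 2·6761·364 = 4922008

Verify: 91422241² - 345·4922008² = 8358026149462081 - 8358026149462080 = 1 ✓

x = 91422241, y = 4922008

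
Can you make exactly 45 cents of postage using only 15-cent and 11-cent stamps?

We need non-negative x, y with 15x + 11y = 45.
gcd(15, 11) = 1 divides 45, so integer solutions exist.
Search for a non-negative one: x = 3 gives 11y = 45 - 45 = 0, so y = 0.
Check: 15·3 + 11·0 = 45 ✓

Yes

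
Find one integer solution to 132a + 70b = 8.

Step 1: Check solvability.
gcd(132, 70) = 2
Since 2 divides 8, solutions exist.

Step 2: Apply extended Euclidean algorithm to find gcd.
We find integers such that 132*x0 + 70*y0 = 2

Step 3: Scale the particular solution.
Multiply by 8/2 = 4:
a = -36, b = 68

Step 4: Verify.
132*(-36) + 70*(68) = 8 = 8 ✓

a = -36, b = 68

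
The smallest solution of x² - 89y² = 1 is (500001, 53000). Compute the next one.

Solutions to x² - Dy² = 1 are generated by powers of (x₀ + y₀√D).
The next solution satisfies x₁ + y₁√89 = (x₀ + y₀√89)², giving:
x₁ = x₀² + 89y₀² = 500001² + 89·53000² = 250001000001 + 250001000000 = 500002000001
y₁ = 2x₀y₀ = 2·500001·53000 = 53000106000

Verify: 500002000001² - 89·53000106000² = 250002000005000004000001 - 250002000005000004000000 = 1 ✓

x = 500002000001, y = 53000106000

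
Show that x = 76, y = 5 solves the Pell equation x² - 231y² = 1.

Compute x² = 76² = 5776
Compute 231y² = 231·5² = 231·25 = 5775
x² - 231y² = 5776 - 5775 = 1
Since this equals 1, (76, 5) is a solution.

Yes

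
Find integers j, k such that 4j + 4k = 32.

Step 1: Check solvability.
gcd(4, 4) = 4
Since 4 divides 32, solutions exist.

Step 2: Apply extended Euclidean algorithm to find gcd.
We find integers such that 4*x0 + 4*y0 = 4

Step 3: Scale the particular solution.
Multiply by 32/4 = 8:
j = 0, k = 8

Step 4: Verify.
4*(0) + 4*(8) = 32 = 32 ✓

j = 0, k = 8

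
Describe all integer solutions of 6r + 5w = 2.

Step 1: Compute gcd(6, 5) = 1.
Since 1 divides 2, solutions exist.

Step 2: Find a particular solution using extended Euclidean algorithm.
We get r₀ = 2, w₀ = -2.
Check: 6*2 + 5*-2 = 2 = 2 ✓

Step 3: Write the general solution.
r = 2 + (5/1)t = 2 + 5t
w = -2 - (6/1)t = -2 - 6t
for any integer t.

r = 2 + 5t, w = -2 - 6t for integer t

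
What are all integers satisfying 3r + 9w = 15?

Step 1: Compute gcd(3, 9) = 3.
Since 3 divides 15, solutions exist.

Step 2: Find a particular solution using extended Euclidean algorithm.
We get r₀ = 5, w₀ = 0.
Check: 3*5 + 9*0 = 15 = 15 ✓

Step 3: Write the general solution.
r = 5 + (9/3)t = 5 + 3t
w = 0 - (3/3)t = 0 - 1t
for any integer t.

r = 5 + 3t, w = 0 - 1t for integer t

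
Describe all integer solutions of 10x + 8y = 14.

Step 1: Compute gcd(10, 8) = 2.
Since 2 divides 14, solutions exist.

Step 2: Find a particular solution using extended Euclidean algorithm.
We get x₀ = 7, y₀ = -7.
Check: 10*7 + 8*-7 = 14 = 14 ✓

Step 3: Write the general solution.
x = 7 + (8/2)t = 7 + 4t
y = -7 - (10/2)t = -7 - 5t
for any integer t.

x = 7 + 4t, y = -7 - 5t for integer t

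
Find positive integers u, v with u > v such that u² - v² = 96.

Factor: u² - v² = (u+v)(u-v) = 96.
We need two factors of 96 with the same parity.
Use u+v = 48 and u-v = 2 (product 48·2 = 96).
Adding: 2u = 50, so u = 25.
Subtracting: 2v = 46, so v = 23.
Check: 25² - 23² = 625 - 529 = 96 ✓

u = 25, v = 23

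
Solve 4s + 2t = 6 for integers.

Step 1: Check solvability.
gcd(4, 2) = 2
Since 2 divides 6, solutions exist.

Step 2: Apply extended Euclidean algorithm to find gcd.
We find integers such that 4*x0 + 2*y0 = 2

Step 3: Scale the particular solution.
Multiply by 6/2 = 3:
s = 0, t = 3

Step 4: Verify.
4*(0) + 2*(3) = 6 = 6 ✓

s = 0, t = 3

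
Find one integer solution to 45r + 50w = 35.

Step 1: Check solvability.
gcd(45, 50) = 5
Since 5 divides 35, solutions exist.

Step 2: Apply extended Euclidean algorithm to find gcd.
We find integers such that 45*x0 + 50*y0 = 5

Step 3: Scale the particular solution.
Multiply by 35/5 = 7:
r = -7, w = 7

Step 4: Verify.
45*(-7) + 50*(7) = 35 = 35 ✓

r = -7, w = 7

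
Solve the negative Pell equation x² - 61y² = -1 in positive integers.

We need x² = 61y² - 1. Try successive y:
y = 1: x² = 61·1² - 1 = 60, not a perfect square
y = 2: x² = 61·2² - 1 = 243, not a perfect square
y = 3: x² = 61·3² - 1 = 548, not a perfect square
...
y = 3805: x² = 61·3805² - 1 = 883159524 = 29718² ✓
Check: 29718² - 61·3805² = 883159524 - 883159525 = -1 ✓

x = 29718, y = 3805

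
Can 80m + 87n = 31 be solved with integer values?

Step 1: Compute gcd(80, 87).
gcd(80, 87) = 1

Step 2: Check divisibility.
Does 1 divide 31? 31 = 1 x 31, so yes.

By the theorem on linear Diophantine equations, 80m + 87n = 31 has integer solutions if and only if gcd(80, 87) divides 31. Since 1 | 31, solutions exist.

Yes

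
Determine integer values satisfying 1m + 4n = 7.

Step 1: Check solvability.
gcd(1, 4) = 1
Since 1 divides 7, solutions exist.

Step 2: Apply extended Euclidean algorithm to find gcd.
We find integers such that 1*x0 + 4*y0 = 1

Step 3: Scale the particular solution.
Multiply by 7/1 = 7:
m = 7, n = 0

Step 4: Verify.
1*(7) + 4*(0) = 7 = 7 ✓

m = 7, n = 0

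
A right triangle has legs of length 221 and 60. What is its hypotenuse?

c² = a² + b² = 221² + 60² = 48841 + 3600 = 52441
c = 229

229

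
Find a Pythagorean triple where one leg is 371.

We need the other leg and hypotenuse such that 371² + x² = c².
Take x = 1380, c = 1429: 371² + 1380² = 137641 + 1904400 = 2042041 = 1429² ✓
Triple: (371, 1380, 1429)

(371, 1380, 1429)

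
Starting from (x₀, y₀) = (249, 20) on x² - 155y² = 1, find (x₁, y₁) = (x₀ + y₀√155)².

Solutions to x² - Dy² = 1 are generated by powers of (x₀ + y₀√D).
The next solution satisfies x₁ + y₁√155 = (x₀ + y₀√155)², giving:
x₁ = x₀² + 155y₀² = 249² + 155·20² = 62001 + 62000 = 124001
y₁ = 2x₀y₀ = 2·249·20 = 9960

Verify: 124001² - 155·9960² = 15376248001 - 15376248000 = 1 ✓

x = 124001, y = 9960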